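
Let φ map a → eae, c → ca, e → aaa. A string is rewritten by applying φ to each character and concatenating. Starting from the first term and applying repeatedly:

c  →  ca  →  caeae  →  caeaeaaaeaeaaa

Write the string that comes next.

caeaeaaaeaeaaaeaeeaeeaeaaaeaeaaaeaeeaeeae

φ(caeaeaaaeaeaaa) expands symbol-by-symbol to ca eae aaa eae aaa eae eae eae aaa eae aaa eae eae eae; joining the 14 pieces gives the next term.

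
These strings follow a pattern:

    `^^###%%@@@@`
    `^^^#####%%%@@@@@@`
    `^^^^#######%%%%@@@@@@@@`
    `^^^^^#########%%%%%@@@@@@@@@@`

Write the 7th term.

^^^^^^^^###############%%%%%%%%@@@@@@@@@@@@@@@@

Each string has the form ^^{n} #^{2n-1} %^{n} @^{2n}, where the shown terms are n = 2, 3, 4, 5.
At n = 8 the blocks have lengths 8, 15, 8, 16.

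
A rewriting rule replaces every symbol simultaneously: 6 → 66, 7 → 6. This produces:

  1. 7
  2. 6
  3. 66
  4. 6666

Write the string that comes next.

Expanding 6666: 6→66, 6→66, 6→66, 6→66. Concatenated: 66 66 66 66.

66666666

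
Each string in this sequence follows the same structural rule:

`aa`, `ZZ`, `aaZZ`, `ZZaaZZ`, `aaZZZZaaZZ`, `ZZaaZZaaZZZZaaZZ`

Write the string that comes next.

aaZZZZaaZZZZaaZZaaZZZZaaZZ

This is a Fibonacci-style word recurrence s(k) = s(k−2)·s(k−1): e.g. aa·ZZ = aaZZ.
So term 7 is aaZZZZaaZZ·ZZaaZZaaZZZZaaZZ.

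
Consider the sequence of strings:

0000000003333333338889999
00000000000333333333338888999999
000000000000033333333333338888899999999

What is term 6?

000000000000000000033333333333333333338888888899999999999999

Each string has the form 0^{2n+3} 3^{2n+3} 8^{n} 9^{2n-2}, where the shown terms are n = 3, 4, 5.
At n = 8 the blocks have lengths 19, 19, 8, 14.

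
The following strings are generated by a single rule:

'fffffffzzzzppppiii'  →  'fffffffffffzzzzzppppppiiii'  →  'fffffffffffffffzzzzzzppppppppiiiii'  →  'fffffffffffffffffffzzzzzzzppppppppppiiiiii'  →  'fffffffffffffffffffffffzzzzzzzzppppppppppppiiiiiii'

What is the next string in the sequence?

The n-th term is 4n-1 f's then n+2 z's then 2n p's then n+1 i's, where the shown terms are n = 2, 3, 4, 5, 6.
For the next term, n = 7, so the run lengths are 27, 9, 14, 8.

fffffffffffffffffffffffffffzzzzzzzzzppppppppppppppiiiiiiii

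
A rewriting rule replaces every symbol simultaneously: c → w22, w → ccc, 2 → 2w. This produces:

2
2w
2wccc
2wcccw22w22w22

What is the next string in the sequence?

2wcccw22w22w22ccc2w2wccc2w2wccc2w2w

Applying the rule to each of the 14 symbols of 2wcccw22w22w22 gives the pieces 2w ccc w22 w22 w22 ccc 2w 2w ccc 2w 2w ccc 2w 2w, which concatenate to the answer.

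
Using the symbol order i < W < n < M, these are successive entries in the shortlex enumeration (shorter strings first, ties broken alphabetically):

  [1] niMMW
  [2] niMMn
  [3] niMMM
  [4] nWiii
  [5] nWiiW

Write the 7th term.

nWiiM

Continuing the enumeration 2 steps past nWiiW: nWiiW → nWiin → (answer).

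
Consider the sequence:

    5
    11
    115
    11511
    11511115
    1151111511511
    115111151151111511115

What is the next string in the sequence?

1151111511511115111151151111511511

From term 3 onward, concatenate the last term with the second-to-last: 11·5 = 115, 115·11 = 11511, …
Continuing: 115111151151111511115 · 1151111511511 gives term 8.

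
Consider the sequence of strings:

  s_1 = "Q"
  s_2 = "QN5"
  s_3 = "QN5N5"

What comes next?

QN5N5N5

Every step adds N5 to the end: s(k+1) = s(k)·N5.
One more step from QN5N5 gives the answer.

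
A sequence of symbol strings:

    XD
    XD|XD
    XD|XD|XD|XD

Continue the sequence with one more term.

Each string is two copies of the previous one joined by '|'.
Doubling XD|XD|XD|XD with '|' between the halves:

XD|XD|XD|XD|XD|XD|XD|XD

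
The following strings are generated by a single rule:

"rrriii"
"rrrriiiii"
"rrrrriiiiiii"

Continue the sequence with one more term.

rrrrrriiiiiiiii

The n-th term is n+1 r's then 2n-1 i's, where the shown terms are n = 2, 3, 4.
For the next term, n = 5, so the run lengths are 6, 9.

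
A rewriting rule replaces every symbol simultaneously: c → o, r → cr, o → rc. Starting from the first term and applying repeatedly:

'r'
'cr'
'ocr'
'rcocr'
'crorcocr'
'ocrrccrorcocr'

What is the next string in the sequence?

φ(ocrrccrorcocr) expands symbol-by-symbol to rc o cr cr o o cr rc cr o rc o cr; joining the 13 pieces gives the next term.

rcocrcroocrrccrorcocr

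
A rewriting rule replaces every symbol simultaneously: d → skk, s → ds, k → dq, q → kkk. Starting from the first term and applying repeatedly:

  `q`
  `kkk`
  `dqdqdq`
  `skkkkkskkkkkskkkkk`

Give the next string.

Rewriting the 18 symbols of skkkkkskkkkkskkkkk one by one yields ds dq dq dq dq dq ds dq dq dq dq dq ds dq dq dq dq dq; concatenated:

dsdqdqdqdqdqdsdqdqdqdqdqdsdqdqdqdqdq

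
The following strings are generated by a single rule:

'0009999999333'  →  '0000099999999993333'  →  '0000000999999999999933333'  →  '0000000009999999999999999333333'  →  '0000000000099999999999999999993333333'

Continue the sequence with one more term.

0000000000000999999999999999999999933333333

The n-th term is 2n-1 0's then 3n+1 9's then n+1 3's, where the shown terms are n = 2, 3, 4, 5, 6.
At n = 7 the blocks have lengths 13, 22, 8.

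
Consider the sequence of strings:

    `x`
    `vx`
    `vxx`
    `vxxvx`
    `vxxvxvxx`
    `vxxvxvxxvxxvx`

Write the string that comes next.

From term 3 onward, concatenate the last term with the second-to-last: vx·x = vxx, vxx·vx = vxxvx, …
The next term joins vxxvxvxxvxxvx and vxxvxvxx.

vxxvxvxxvxxvxvxxvxvxx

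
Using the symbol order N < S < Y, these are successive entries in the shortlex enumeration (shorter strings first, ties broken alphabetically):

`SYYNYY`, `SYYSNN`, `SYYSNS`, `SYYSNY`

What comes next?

SYYSSN

The successor of SYYSNY increments the rightmost position that isn't already Y and resets every position after it to N.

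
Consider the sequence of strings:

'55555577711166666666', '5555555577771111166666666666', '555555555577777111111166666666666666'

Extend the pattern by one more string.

55555555555577777711111111166666666666666666

Each string has the form 5^{2n+2} 7^{n+1} 1^{2n-1} 6^{3n+2}, where the shown terms are n = 2, 3, 4.
Setting n = 5 gives 12, 6, 9, 17 characters in each block.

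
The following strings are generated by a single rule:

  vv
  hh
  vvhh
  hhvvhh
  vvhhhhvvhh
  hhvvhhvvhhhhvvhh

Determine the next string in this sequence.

vvhhhhvvhhhhvvhhvvhhhhvvhh

From term 3 onward, concatenate the second-to-last term with the last: vv·hh = vvhh, hh·vvhh = hhvvhh, …
The next term joins vvhhhhvvhh and hhvvhhvvhhhhvvhh.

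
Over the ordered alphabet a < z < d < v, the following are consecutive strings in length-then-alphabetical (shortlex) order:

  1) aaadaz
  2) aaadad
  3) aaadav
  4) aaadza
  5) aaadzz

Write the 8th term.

Advancing 3 positions from aaadzz through aaadzz → aaadzd → aaadzv reaches term 8.

aaadda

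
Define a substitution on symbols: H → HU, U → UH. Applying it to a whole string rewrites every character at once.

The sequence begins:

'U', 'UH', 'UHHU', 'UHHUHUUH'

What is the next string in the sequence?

UHHUHUUHHUUHUHHU

Apply φ to UHHUHUUH symbol by symbol: U→UH, H→HU, H→HU, U→UH, H→HU, U→UH, U→UH, H→HU; joined: UH HU HU UH HU UH UH HU.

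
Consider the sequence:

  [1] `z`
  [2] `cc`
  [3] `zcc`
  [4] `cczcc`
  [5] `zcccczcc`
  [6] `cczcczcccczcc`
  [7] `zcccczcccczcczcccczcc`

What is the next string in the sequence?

From term 3 onward, concatenate the second-to-last term with the last: z·cc = zcc, cc·zcc = cczcc, …
Continuing: cczcczcccczcc · zcccczcccczcczcccczcc gives term 8.

cczcczcccczcczcccczcccczcczcccczcc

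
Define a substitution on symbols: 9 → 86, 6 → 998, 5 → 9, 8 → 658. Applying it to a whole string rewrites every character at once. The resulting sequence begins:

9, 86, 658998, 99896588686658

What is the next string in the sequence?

φ(99896588686658) expands symbol-by-symbol to 86 86 658 86 998 9 658 658 998 658 998 998 9 658; joining the 14 pieces gives the next term.

86866588699896586589986589989989658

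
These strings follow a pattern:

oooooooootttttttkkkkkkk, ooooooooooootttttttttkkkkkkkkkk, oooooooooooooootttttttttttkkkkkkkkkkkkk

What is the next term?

Reading off run lengths: o runs 9, 12, 15; t runs 7, 9, 11; k runs 7, 10, 13 — each is linear in n, where the shown terms are n = 2, 3, 4.
For the next term, n = 5, so the run lengths are 18, 13, 16.

ooooooooooooooooootttttttttttttkkkkkkkkkkkkkkkk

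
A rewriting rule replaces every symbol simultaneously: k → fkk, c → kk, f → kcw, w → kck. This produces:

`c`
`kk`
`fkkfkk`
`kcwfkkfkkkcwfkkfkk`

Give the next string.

Replace each of the 18 characters of kcwfkkfkkkcwfkkfkk in place — fkk kk kck kcw fkk fkk kcw fkk fkk fkk kk kck kcw fkk fkk kcw fkk fkk — and concatenate.

fkkkkkckkcwfkkfkkkcwfkkfkkfkkkkkckkcwfkkfkkkcwfkkfkk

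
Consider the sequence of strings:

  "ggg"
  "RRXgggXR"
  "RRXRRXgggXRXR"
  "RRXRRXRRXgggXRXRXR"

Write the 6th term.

RRXRRXRRXRRXRRXgggXRXRXRXRXR

Each term wraps the previous one in RRX on the left and XR on the right.
From RRXRRXRRXgggXRXRXR, 2 further steps: RRXRRXRRXgggXRXRXR → RRXRRXRRXRRXgggXRXRXRXR → (answer).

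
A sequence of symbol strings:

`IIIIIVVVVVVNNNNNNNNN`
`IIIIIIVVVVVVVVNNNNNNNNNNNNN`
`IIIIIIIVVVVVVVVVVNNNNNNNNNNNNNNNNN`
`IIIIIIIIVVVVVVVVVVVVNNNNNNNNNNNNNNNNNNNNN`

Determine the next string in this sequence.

Each string has the form I^{n+3} V^{2n+2} N^{4n+1}, where the shown terms are n = 2, 3, 4, 5.
For the next term, n = 6, so the run lengths are 9, 14, 25.

IIIIIIIIIVVVVVVVVVVVVVVNNNNNNNNNNNNNNNNNNNNNNNNN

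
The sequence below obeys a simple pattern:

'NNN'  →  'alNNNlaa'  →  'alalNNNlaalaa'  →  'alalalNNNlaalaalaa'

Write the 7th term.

s(k+1) = al·s(k)·laa, so each term gains al as a prefix and laa as a suffix.
From alalalNNNlaalaalaa, 3 further steps: alalalNNNlaalaalaa → alalalalNNNlaalaalaalaa → alalalalalNNNlaalaalaalaalaa → (answer).

alalalalalalNNNlaalaalaalaalaalaa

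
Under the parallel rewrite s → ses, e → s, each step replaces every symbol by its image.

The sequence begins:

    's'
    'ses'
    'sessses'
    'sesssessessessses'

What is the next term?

Replace each of the 17 characters of sesssessessessses in place — ses s ses ses ses s ses ses s ses ses s ses ses ses s ses — and concatenate.

sesssessessesssessesssessesssessessessses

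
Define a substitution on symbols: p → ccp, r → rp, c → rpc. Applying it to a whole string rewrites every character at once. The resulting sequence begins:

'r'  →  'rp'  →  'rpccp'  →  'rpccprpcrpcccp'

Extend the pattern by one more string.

Rewriting the 14 symbols of rpccprpcrpcccp one by one yields rp ccp rpc rpc ccp rp ccp rpc rp ccp rpc rpc rpc ccp; concatenated:

rpccprpcrpcccprpccprpcrpccprpcrpcrpcccp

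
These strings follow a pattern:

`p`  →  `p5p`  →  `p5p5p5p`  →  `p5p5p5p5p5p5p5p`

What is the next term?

s(k+1) = s(k)·5·s(k) — each term doubles the last with '5' between the halves.
Doubling p5p5p5p5p5p5p5p with '5' between the halves:

p5p5p5p5p5p5p5p5p5p5p5p5p5p5p5p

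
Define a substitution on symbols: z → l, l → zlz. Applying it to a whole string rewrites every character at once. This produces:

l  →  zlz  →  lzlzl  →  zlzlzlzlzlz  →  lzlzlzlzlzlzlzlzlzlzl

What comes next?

zlzlzlzlzlzlzlzlzlzlzlzlzlzlzlzlzlzlzlzlzlz

φ(lzlzlzlzlzlzlzlzlzlzl) expands symbol-by-symbol to zlz l zlz l zlz l zlz l zlz l zlz l zlz l zlz l zlz l zlz l zlz; joining the 21 pieces gives the next term.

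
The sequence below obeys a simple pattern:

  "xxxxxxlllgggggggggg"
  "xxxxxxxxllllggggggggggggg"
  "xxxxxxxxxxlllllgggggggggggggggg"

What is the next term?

xxxxxxxxxxxxllllllggggggggggggggggggg

Each string has the form x^{2n} l^{n} g^{3n+1}, where the shown terms are n = 3, 4, 5.
Setting n = 6 gives 12, 6, 19 characters in each block.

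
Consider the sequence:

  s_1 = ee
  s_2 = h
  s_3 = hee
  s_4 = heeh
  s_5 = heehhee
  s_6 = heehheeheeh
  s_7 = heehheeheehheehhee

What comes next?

heehheeheehheehheeheehheeheeh

Each term (from the third on) is the previous term followed by the one before it: term 3 = h·ee = hee.
The next term joins heehheeheehheehhee and heehheeheeh.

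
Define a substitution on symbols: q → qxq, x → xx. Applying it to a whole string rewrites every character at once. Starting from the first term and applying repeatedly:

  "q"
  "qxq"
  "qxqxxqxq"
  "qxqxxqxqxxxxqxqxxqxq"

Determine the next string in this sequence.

Rewriting the 20 symbols of qxqxxqxqxxxxqxqxxqxq one by one yields qxq xx qxq xx xx qxq xx qxq xx xx xx xx qxq xx qxq xx xx qxq xx qxq; concatenated:

qxqxxqxqxxxxqxqxxqxqxxxxxxxxqxqxxqxqxxxxqxqxxqxq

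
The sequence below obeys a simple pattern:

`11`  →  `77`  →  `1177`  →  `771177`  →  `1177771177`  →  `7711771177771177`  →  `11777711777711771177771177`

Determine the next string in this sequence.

771177117777117711777711777711771177771177

From term 3 onward, concatenate the second-to-last term with the last: 11·77 = 1177, 77·1177 = 771177, …
Continuing: 7711771177771177 · 11777711777711771177771177 gives term 8.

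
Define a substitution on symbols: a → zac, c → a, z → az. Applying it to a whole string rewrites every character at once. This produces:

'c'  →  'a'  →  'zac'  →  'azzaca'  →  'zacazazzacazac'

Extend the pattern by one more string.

φ(zacazazzacazac) expands symbol-by-symbol to az zac a zac az zac az az zac a zac az zac a; joining the 14 pieces gives the next term.

azzacazacazzacazazzacazacazzaca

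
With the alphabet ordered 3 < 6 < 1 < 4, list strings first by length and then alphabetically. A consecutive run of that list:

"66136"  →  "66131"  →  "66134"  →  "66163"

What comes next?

Treat 66163 as a base-4 numeral over the given alphabet and add one, carrying through any trailing 4's.

66166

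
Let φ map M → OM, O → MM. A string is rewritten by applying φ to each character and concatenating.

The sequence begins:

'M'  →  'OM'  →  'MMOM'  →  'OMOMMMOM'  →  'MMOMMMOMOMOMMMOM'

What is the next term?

OMOMMMOMOMOMMMOMMMOMMMOMOMOMMMOM

Applying the rule to each of the 16 symbols of MMOMMMOMOMOMMMOM gives the pieces OM OM MM OM OM OM MM OM MM OM MM OM OM OM MM OM, which concatenate to the answer.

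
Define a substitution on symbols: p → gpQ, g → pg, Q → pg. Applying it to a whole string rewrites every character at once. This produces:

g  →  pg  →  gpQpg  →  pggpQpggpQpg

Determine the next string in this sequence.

gpQpgpggpQpggpQpgpggpQpggpQpg

Apply φ to pggpQpggpQpg symbol by symbol: p→gpQ, g→pg, g→pg, p→gpQ, Q→pg, p→gpQ, g→pg, g→pg, p→gpQ, Q→pg, p→gpQ, g→pg; joined: gpQ pg pg gpQ pg gpQ pg pg gpQ pg gpQ pg.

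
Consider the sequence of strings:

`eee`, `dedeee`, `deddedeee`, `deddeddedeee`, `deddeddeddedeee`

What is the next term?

deddeddeddeddedeee

The strings grow by a fixed prefix ded each time.
So the next term is ded·deddeddeddedeee.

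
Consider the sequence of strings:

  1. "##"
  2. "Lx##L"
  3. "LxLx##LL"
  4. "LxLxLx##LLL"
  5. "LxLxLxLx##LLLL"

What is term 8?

Each term wraps the previous one in Lx on the left and L on the right.
From LxLxLxLx##LLLL, 3 further steps: LxLxLxLx##LLLL → LxLxLxLxLx##LLLLL → LxLxLxLxLxLx##LLLLLL → (answer).

LxLxLxLxLxLxLx##LLLLLLL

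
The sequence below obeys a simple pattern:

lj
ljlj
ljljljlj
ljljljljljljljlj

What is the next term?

Every step duplicates the string.
Doubling ljljljljljljljlj:

ljljljljljljljljljljljljljljljlj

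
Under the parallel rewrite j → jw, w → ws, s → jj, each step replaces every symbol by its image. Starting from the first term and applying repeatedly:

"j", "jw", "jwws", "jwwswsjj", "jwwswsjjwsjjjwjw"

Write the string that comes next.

φ(jwwswsjjwsjjjwjw) expands symbol-by-symbol to jw ws ws jj ws jj jw jw ws jj jw jw jw ws jw ws; joining the 16 pieces gives the next term.

jwwswsjjwsjjjwjwwsjjjwjwjwwsjwws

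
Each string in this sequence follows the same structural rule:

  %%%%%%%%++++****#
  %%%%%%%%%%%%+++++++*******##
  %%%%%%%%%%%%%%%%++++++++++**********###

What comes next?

%%%%%%%%%%%%%%%%%%%%+++++++++++++*************####

Each string has the form %^{4n} +^{3n-2} *^{3n-2} #^{n-1}, where the shown terms are n = 2, 3, 4.
At n = 5 the blocks have lengths 20, 13, 13, 4.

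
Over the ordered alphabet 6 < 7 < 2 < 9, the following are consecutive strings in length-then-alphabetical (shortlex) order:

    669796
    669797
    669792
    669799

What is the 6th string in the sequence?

Continuing the enumeration 2 steps past 669799: 669799 → 669266 → (answer).

669267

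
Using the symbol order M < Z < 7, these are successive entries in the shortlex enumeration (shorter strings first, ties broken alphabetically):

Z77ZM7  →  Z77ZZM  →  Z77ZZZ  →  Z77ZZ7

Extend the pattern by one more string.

Find the rightmost character of Z77ZZ7 below 7, bump it to the next letter, and reset everything to its right to M.

Z77Z7M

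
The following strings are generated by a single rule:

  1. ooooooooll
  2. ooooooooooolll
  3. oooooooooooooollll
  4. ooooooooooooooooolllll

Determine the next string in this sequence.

oooooooooooooooooooollllll

The n-th term is 3n+2 o's then n l's, where the shown terms are n = 2, 3, 4, 5.
For the next term, n = 6, so the run lengths are 20, 6.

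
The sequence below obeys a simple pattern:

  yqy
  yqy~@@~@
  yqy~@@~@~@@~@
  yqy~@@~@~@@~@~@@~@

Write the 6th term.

The strings grow by a fixed suffix ~@@~@ each time.
From yqy~@@~@~@@~@~@@~@, 2 further steps: yqy~@@~@~@@~@~@@~@ → yqy~@@~@~@@~@~@@~@~@@~@ → (answer).

yqy~@@~@~@@~@~@@~@~@@~@~@@~@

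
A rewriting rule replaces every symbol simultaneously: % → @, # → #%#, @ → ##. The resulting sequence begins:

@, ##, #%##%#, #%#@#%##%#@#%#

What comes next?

#%#@#%####%#@#%##%#@#%####%#@#%#

φ(#%#@#%##%#@#%#) expands symbol-by-symbol to #%# @ #%# ## #%# @ #%# #%# @ #%# ## #%# @ #%#; joining the 14 pieces gives the next term.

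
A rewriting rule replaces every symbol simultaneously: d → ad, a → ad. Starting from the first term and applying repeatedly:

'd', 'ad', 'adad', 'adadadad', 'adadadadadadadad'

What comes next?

Applying the rule to each of the 16 symbols of adadadadadadadad gives the pieces ad ad ad ad ad ad ad ad ad ad ad ad ad ad ad ad, which concatenate to the answer.

adadadadadadadadadadadadadadadad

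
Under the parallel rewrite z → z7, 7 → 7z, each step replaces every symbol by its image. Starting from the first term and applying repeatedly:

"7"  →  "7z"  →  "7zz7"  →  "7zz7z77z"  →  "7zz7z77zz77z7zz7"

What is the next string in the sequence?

7zz7z77zz77z7zz7z77z7zz77zz7z77z

φ(7zz7z77zz77z7zz7) expands symbol-by-symbol to 7z z7 z7 7z z7 7z 7z z7 z7 7z 7z z7 7z z7 z7 7z; joining the 16 pieces gives the next term.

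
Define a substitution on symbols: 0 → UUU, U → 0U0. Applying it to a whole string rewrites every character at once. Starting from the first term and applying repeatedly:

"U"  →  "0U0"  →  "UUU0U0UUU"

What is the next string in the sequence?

Rewriting each symbol of UUU0U0UUU: U→0U0, U→0U0, U→0U0, 0→UUU, U→0U0, 0→UUU, U→0U0, U→0U0, U→0U0, which concatenates to 0U0 0U0 0U0 UUU 0U0 UUU 0U0 0U0 0U0.

0U00U00U0UUU0U0UUU0U00U00U0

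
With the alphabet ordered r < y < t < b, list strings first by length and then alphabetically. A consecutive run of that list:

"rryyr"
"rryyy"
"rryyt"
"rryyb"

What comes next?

Treat rryyb as a base-4 numeral over the given alphabet and add one, carrying through any trailing b's.

rrytr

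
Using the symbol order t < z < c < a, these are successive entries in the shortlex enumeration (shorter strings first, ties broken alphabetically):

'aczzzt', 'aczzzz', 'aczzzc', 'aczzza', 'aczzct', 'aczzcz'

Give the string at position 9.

Stepping forward 3 times from aczzcz: aczzcz → aczzcc → aczzca, then the target.

aczzat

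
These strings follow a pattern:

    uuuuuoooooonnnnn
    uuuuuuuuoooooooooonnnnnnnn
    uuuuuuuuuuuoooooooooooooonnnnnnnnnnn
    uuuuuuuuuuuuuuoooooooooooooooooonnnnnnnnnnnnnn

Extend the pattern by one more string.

uuuuuuuuuuuuuuuuuoooooooooooooooooooooonnnnnnnnnnnnnnnnn

Term n consists of 3n+2 u's, followed by 4n+2 o's, followed by 3n+2 n's (n = 1, 2, …).
Setting n = 5 gives 17, 22, 17 characters in each block.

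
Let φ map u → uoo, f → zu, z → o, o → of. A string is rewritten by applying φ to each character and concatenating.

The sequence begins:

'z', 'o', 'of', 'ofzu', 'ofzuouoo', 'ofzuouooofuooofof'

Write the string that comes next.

φ(ofzuouooofuooofof) expands symbol-by-symbol to of zu o uoo of uoo of of of zu uoo of of of zu of zu; joining the 17 pieces gives the next term.

ofzuouooofuooofofofzuuooofofofzuofzu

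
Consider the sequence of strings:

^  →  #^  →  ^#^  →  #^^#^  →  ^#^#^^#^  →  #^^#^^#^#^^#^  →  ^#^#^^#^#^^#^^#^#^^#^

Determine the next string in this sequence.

From term 3 onward, concatenate the second-to-last term with the last: ^·#^ = ^#^, #^·^#^ = #^^#^, …
Continuing: #^^#^^#^#^^#^ · ^#^#^^#^#^^#^^#^#^^#^ gives term 8.

#^^#^^#^#^^#^^#^#^^#^#^^#^^#^#^^#^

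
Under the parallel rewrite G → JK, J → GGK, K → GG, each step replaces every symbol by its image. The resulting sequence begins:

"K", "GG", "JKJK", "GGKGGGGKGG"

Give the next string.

Apply φ to GGKGGGGKGG symbol by symbol: G→JK, G→JK, K→GG, G→JK, G→JK, G→JK, G→JK, K→GG, G→JK, G→JK; joined: JK JK GG JK JK JK JK GG JK JK.

JKJKGGJKJKJKJKGGJKJK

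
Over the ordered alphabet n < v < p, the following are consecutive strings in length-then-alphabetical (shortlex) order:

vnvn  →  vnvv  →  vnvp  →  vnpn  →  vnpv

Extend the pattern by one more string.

Find the rightmost character of vnpv below p, bump it to the next letter, and reset everything to its right to n.

vnpp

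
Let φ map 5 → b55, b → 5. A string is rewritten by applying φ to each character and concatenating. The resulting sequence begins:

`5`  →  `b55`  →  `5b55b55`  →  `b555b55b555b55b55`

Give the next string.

5b55b55b555b55b555b55b55b555b55b555b55b55

Applying the rule to each of the 17 symbols of b555b55b555b55b55 gives the pieces 5 b55 b55 b55 5 b55 b55 5 b55 b55 b55 5 b55 b55 5 b55 b55, which concatenate to the answer.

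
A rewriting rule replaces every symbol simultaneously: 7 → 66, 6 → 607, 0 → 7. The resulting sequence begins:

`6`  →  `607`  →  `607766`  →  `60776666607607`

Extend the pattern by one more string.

Rewriting the 14 symbols of 60776666607607 one by one yields 607 7 66 66 607 607 607 607 607 7 66 607 7 66; concatenated:

60776666607607607607607766607766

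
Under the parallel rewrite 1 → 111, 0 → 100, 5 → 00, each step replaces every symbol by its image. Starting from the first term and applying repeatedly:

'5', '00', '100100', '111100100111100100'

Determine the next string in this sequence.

φ(111100100111100100) expands symbol-by-symbol to 111 111 111 111 100 100 111 100 100 111 111 111 111 100 100 111 100 100; joining the 18 pieces gives the next term.

111111111111100100111100100111111111111100100111100100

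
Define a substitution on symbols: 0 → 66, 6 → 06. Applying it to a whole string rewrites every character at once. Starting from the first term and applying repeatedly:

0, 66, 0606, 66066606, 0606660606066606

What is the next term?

66066606060666066606660606066606

Applying the rule to each of the 16 symbols of 0606660606066606 gives the pieces 66 06 66 06 06 06 66 06 66 06 66 06 06 06 66 06, which concatenate to the answer.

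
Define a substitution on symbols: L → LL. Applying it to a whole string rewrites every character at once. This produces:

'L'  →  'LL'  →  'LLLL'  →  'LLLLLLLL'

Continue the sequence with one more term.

Expanding LLLLLLLL: L→LL, L→LL, L→LL, L→LL, L→LL, L→LL, L→LL, L→LL. Concatenated: LL LL LL LL LL LL LL LL.

LLLLLLLLLLLLLLLL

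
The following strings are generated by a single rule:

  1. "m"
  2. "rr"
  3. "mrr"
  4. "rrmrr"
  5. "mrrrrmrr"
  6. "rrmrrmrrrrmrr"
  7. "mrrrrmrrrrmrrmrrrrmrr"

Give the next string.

Each term (from the third on) is the two preceding terms concatenated in order: term 3 = m·rr = mrr.
The next term joins rrmrrmrrrrmrr and mrrrrmrrrrmrrmrrrrmrr.

rrmrrmrrrrmrrmrrrrmrrrrmrrmrrrrmrr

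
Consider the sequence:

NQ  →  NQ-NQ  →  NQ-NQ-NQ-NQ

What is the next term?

Each string is two copies of the previous one joined by '-'.
One more doubling of NQ-NQ-NQ-NQ gives the answer.

NQ-NQ-NQ-NQ-NQ-NQ-NQ-NQ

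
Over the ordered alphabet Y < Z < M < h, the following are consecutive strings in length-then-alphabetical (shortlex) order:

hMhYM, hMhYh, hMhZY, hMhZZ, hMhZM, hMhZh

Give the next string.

Find the rightmost character of hMhZh below h, bump it to the next letter, and reset everything to its right to Y.

hMhMY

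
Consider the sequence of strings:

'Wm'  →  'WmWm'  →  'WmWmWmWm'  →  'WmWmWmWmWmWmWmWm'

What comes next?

Each string is two copies of the previous one concatenated.
Doubling WmWmWmWmWmWmWmWm:

WmWmWmWmWmWmWmWmWmWmWmWmWmWmWmWm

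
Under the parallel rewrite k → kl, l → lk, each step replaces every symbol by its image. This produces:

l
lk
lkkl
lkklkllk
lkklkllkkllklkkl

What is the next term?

Rewriting the 16 symbols of lkklkllkkllklkkl one by one yields lk kl kl lk kl lk lk kl kl lk lk kl lk kl kl lk; concatenated:

lkklkllkkllklkklkllklkkllkklkllk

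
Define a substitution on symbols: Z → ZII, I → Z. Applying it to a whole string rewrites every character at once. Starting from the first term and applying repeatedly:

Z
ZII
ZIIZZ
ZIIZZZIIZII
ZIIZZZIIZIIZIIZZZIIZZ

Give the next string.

φ(ZIIZZZIIZIIZIIZZZIIZZ) expands symbol-by-symbol to ZII Z Z ZII ZII ZII Z Z ZII Z Z ZII Z Z ZII ZII ZII Z Z ZII ZII; joining the 21 pieces gives the next term.

ZIIZZZIIZIIZIIZZZIIZZZIIZZZIIZIIZIIZZZIIZII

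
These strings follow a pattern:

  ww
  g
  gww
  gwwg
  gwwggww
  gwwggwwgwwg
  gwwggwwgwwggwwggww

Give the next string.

Each term (from the third on) is the previous term followed by the one before it: term 3 = g·ww = gww.
So term 8 is gwwggwwgwwggwwggww·gwwggwwgwwg.

gwwggwwgwwggwwggwwgwwggwwgwwg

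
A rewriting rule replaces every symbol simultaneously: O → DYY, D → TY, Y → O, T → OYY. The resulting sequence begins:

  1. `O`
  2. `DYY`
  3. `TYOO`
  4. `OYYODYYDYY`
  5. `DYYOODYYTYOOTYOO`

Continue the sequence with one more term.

Rewriting the 16 symbols of DYYOODYYTYOOTYOO one by one yields TY O O DYY DYY TY O O OYY O DYY DYY OYY O DYY DYY; concatenated:

TYOODYYDYYTYOOOYYODYYDYYOYYODYYDYY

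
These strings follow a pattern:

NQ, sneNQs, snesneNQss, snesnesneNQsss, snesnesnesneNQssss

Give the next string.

snesnesnesnesneNQsssss

Each term wraps the previous one in sne on the left and s on the right.
So the next term is sne·snesnesnesneNQssss·s.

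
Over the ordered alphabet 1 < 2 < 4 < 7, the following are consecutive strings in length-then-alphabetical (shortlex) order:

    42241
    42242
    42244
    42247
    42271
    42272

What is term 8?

Advancing 2 positions from 42272 through 42272 → 42274 reaches term 8.

42277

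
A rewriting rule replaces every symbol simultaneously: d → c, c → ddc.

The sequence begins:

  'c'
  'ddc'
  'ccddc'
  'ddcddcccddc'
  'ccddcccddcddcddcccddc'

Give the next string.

ddcddcccddcddcddcccddcccddcccddcddcddcccddc

Applying the rule to each of the 21 symbols of ccddcccddcddcddcccddc gives the pieces ddc ddc c c ddc ddc ddc c c ddc c c ddc c c ddc ddc ddc c c ddc, which concatenate to the answer.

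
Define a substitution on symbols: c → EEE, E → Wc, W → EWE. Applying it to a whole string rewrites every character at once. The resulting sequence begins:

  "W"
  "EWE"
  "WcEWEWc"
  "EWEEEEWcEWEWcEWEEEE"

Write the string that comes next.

φ(EWEEEEWcEWEWcEWEEEE) expands symbol-by-symbol to Wc EWE Wc Wc Wc Wc EWE EEE Wc EWE Wc EWE EEE Wc EWE Wc Wc Wc Wc; joining the 19 pieces gives the next term.

WcEWEWcWcWcWcEWEEEEWcEWEWcEWEEEEWcEWEWcWcWcWc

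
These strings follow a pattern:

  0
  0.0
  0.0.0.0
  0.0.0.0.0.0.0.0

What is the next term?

Every step duplicates the string with '.' between the halves.
One more doubling of 0.0.0.0.0.0.0.0 gives the answer.

0.0.0.0.0.0.0.0.0.0.0.0.0.0.0.0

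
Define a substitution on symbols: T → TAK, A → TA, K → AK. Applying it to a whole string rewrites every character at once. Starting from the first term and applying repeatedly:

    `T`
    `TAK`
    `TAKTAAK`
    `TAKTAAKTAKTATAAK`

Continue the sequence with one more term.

TAKTAAKTAKTATAAKTAKTAAKTAKTATAKTATAAK

Replace each of the 16 characters of TAKTAAKTAKTATAAK in place — TAK TA AK TAK TA TA AK TAK TA AK TAK TA TAK TA TA AK — and concatenate.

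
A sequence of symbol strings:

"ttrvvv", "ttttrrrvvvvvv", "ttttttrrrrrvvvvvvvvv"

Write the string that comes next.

ttttttttrrrrrrrvvvvvvvvvvvv

Each string has the form t^{2n} r^{2n-1} v^{3n} (n = 1, 2, …).
Setting n = 4 gives 8, 7, 12 characters in each block.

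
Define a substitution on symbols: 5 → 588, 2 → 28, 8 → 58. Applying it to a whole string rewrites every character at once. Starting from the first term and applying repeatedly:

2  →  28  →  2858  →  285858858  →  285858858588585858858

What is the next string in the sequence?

Rewriting the 21 symbols of 285858858588585858858 one by one yields 28 58 588 58 588 58 58 588 58 588 58 58 588 58 588 58 588 58 58 588 58; concatenated:

28585885858858585885858858585885858858588585858858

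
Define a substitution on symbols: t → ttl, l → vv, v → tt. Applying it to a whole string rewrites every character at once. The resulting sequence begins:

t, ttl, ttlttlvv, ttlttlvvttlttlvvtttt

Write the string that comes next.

Replace each of the 20 characters of ttlttlvvttlttlvvtttt in place — ttl ttl vv ttl ttl vv tt tt ttl ttl vv ttl ttl vv tt tt ttl ttl ttl ttl — and concatenate.

ttlttlvvttlttlvvttttttlttlvvttlttlvvttttttlttlttlttl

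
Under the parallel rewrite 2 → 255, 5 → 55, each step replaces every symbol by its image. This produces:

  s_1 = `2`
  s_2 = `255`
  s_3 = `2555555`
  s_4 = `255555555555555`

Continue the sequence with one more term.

Applying the rule to each of the 15 symbols of 255555555555555 gives the pieces 255 55 55 55 55 55 55 55 55 55 55 55 55 55 55, which concatenate to the answer.

2555555555555555555555555555555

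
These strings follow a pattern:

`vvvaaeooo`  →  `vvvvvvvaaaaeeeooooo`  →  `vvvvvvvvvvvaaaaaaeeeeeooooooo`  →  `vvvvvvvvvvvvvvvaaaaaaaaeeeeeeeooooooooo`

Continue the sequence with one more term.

The n-th term is 4n-1 v's then 2n a's then 2n-1 e's then 2n+1 o's (n = 1, 2, …).
At n = 5 the blocks have lengths 19, 10, 9, 11.

vvvvvvvvvvvvvvvvvvvaaaaaaaaaaeeeeeeeeeooooooooooo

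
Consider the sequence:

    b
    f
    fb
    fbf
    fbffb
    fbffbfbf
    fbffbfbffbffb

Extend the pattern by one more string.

fbffbfbffbffbfbffbfbf

From term 3 onward, concatenate the last term with the second-to-last: f·b = fb, fb·f = fbf, …
Continuing: fbffbfbffbffb · fbffbfbf gives term 8.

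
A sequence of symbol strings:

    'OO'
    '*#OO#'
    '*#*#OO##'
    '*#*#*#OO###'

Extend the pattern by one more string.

s(k+1) = *#·s(k)·#, so each term gains *# as a prefix and # as a suffix.
One more step from *#*#*#OO### gives the answer.

*#*#*#*#OO####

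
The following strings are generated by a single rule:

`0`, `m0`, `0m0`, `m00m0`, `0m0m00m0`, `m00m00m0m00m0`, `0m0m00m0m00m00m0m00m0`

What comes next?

This is a Fibonacci-style word recurrence s(k) = s(k−2)·s(k−1): e.g. 0·m0 = 0m0.
The next term joins m00m00m0m00m0 and 0m0m00m0m00m00m0m00m0.

m00m00m0m00m00m0m00m0m00m00m0m00m0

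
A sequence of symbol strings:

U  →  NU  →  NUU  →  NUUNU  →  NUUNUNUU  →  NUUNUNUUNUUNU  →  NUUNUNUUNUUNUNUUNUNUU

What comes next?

NUUNUNUUNUUNUNUUNUNUUNUUNUNUUNUUNU

This is a Fibonacci-style word recurrence s(k) = s(k−1)·s(k−2): e.g. NU·U = NUU.
The next term joins NUUNUNUUNUUNUNUUNUNUU and NUUNUNUUNUUNU.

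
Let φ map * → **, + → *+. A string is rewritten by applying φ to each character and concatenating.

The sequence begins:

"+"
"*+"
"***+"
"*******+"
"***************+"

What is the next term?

φ(***************+) expands symbol-by-symbol to ** ** ** ** ** ** ** ** ** ** ** ** ** ** ** *+; joining the 16 pieces gives the next term.

*******************************+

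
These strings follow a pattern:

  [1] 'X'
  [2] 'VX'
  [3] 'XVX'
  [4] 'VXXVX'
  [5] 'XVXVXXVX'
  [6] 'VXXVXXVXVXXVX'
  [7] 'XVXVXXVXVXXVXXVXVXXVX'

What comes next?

From term 3 onward, concatenate the second-to-last term with the last: X·VX = XVX, VX·XVX = VXXVX, …
Continuing: VXXVXXVXVXXVX · XVXVXXVXVXXVXXVXVXXVX gives term 8.

VXXVXXVXVXXVXXVXVXXVXVXXVXXVXVXXVX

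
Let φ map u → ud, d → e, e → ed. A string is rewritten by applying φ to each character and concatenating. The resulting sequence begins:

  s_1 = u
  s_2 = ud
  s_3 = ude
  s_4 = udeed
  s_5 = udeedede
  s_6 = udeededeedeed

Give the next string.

Rewriting the 13 symbols of udeededeedeed one by one yields ud e ed ed e ed e ed ed e ed ed e; concatenated:

udeededeedeededeedede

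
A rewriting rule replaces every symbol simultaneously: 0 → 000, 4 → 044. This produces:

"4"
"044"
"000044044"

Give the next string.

Expanding 000044044: 0→000, 0→000, 0→000, 0→000, 4→044, 4→044, 0→000, 4→044, 4→044. Concatenated: 000 000 000 000 044 044 000 044 044.

000000000000044044000044044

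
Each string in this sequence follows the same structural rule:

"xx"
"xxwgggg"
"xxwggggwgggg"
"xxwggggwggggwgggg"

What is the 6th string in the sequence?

xxwggggwggggwggggwggggwgggg

Every step adds wgggg to the end: s(k+1) = s(k)·wgggg.
From xxwggggwggggwgggg, 2 further steps: xxwggggwggggwgggg → xxwggggwggggwggggwgggg → (answer).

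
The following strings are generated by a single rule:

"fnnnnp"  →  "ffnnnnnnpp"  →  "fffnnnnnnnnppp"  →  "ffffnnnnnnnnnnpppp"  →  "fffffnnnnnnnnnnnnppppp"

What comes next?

ffffffnnnnnnnnnnnnnnpppppp

Term n consists of n-1 f's, followed by 2n n's, followed by n-1 p's, where the shown terms are n = 2, 3, 4, 5, 6.
For the next term, n = 7, so the run lengths are 6, 14, 6.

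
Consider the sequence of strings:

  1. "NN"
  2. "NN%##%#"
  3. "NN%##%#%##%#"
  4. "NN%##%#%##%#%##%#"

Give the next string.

Every step adds %##%# to the end: s(k+1) = s(k)·%##%#.
One more step from NN%##%#%##%#%##%# gives the answer.

NN%##%#%##%#%##%#%##%#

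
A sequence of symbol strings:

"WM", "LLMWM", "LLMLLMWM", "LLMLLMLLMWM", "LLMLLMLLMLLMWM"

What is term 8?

Each term is the previous one with LLM prepended.
From LLMLLMLLMLLMWM, 3 further steps: LLMLLMLLMLLMWM → LLMLLMLLMLLMLLMWM → LLMLLMLLMLLMLLMLLMWM → (answer).

LLMLLMLLMLLMLLMLLMLLMWM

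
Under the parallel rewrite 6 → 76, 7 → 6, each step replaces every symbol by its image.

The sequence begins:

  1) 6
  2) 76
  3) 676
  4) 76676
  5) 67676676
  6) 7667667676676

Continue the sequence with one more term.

676766767667667676676

Applying the rule to each of the 13 symbols of 7667667676676 gives the pieces 6 76 76 6 76 76 6 76 6 76 76 6 76, which concatenate to the answer.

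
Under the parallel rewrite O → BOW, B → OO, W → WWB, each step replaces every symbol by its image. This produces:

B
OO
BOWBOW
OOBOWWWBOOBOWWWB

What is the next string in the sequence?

Applying the rule to each of the 16 symbols of OOBOWWWBOOBOWWWB gives the pieces BOW BOW OO BOW WWB WWB WWB OO BOW BOW OO BOW WWB WWB WWB OO, which concatenate to the answer.

BOWBOWOOBOWWWBWWBWWBOOBOWBOWOOBOWWWBWWBWWBOO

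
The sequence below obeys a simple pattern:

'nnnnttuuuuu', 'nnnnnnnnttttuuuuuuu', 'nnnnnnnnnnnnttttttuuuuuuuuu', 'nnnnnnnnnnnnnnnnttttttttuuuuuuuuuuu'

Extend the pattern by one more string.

nnnnnnnnnnnnnnnnnnnnttttttttttuuuuuuuuuuuuu

Each string has the form n^{4n} t^{2n} u^{2n+3} (n = 1, 2, …).
Setting n = 5 gives 20, 10, 13 characters in each block.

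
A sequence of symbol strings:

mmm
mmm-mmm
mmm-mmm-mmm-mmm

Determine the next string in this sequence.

Every step duplicates the string with '-' between the halves.
Doubling mmm-mmm-mmm-mmm with '-' between the halves:

mmm-mmm-mmm-mmm-mmm-mmm-mmm-mmm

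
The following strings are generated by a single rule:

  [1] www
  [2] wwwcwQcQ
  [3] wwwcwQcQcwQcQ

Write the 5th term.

The strings grow by a fixed suffix cwQcQ each time.
From wwwcwQcQcwQcQ, 2 further steps: wwwcwQcQcwQcQ → wwwcwQcQcwQcQcwQcQ → (answer).

wwwcwQcQcwQcQcwQcQcwQcQ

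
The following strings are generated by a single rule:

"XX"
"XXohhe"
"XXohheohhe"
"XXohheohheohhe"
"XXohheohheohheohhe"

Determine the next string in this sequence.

Each term is the previous one with ohhe appended.
Applying this once more to XXohheohheohheohhe:

XXohheohheohheohheohhe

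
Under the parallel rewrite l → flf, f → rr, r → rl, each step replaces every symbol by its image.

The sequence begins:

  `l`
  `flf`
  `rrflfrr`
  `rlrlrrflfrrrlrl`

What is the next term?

Rewriting the 15 symbols of rlrlrrflfrrrlrl one by one yields rl flf rl flf rl rl rr flf rr rl rl rl flf rl flf; concatenated:

rlflfrlflfrlrlrrflfrrrlrlrlflfrlflf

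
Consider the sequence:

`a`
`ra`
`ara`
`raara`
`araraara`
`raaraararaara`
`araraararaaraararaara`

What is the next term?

This is a Fibonacci-style word recurrence s(k) = s(k−2)·s(k−1): e.g. a·ra = ara.
Continuing: raaraararaara · araraararaaraararaara gives term 8.

raaraararaaraararaararaaraararaara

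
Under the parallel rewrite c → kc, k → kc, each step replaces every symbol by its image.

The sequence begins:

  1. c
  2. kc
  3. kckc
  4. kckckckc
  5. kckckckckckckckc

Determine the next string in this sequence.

kckckckckckckckckckckckckckckckc

φ(kckckckckckckckc) expands symbol-by-symbol to kc kc kc kc kc kc kc kc kc kc kc kc kc kc kc kc; joining the 16 pieces gives the next term.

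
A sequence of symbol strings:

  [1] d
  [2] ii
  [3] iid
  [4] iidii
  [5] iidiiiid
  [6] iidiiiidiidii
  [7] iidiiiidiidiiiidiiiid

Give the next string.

iidiiiidiidiiiidiiiidiidiiiidiidii

Each term (from the third on) is the previous term followed by the one before it: term 3 = ii·d = iid.
Continuing: iidiiiidiidiiiidiiiid · iidiiiidiidii gives term 8.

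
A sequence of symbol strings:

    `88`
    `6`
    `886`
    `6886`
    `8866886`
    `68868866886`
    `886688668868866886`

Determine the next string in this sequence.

This is a Fibonacci-style word recurrence s(k) = s(k−2)·s(k−1): e.g. 88·6 = 886.
The next term joins 68868866886 and 886688668868866886.

68868866886886688668868866886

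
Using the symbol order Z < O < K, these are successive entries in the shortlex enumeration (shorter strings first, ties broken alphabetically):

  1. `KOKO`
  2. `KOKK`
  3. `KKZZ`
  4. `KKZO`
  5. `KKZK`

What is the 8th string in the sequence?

Continuing the enumeration 3 steps past KKZK: KKZK → KKOZ → KKOO → (answer).

KKOK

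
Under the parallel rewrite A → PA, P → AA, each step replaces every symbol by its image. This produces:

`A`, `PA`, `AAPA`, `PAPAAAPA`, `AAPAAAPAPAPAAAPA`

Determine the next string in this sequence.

PAPAAAPAPAPAAAPAAAPAAAPAPAPAAAPA

Applying the rule to each of the 16 symbols of AAPAAAPAPAPAAAPA gives the pieces PA PA AA PA PA PA AA PA AA PA AA PA PA PA AA PA, which concatenate to the answer.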